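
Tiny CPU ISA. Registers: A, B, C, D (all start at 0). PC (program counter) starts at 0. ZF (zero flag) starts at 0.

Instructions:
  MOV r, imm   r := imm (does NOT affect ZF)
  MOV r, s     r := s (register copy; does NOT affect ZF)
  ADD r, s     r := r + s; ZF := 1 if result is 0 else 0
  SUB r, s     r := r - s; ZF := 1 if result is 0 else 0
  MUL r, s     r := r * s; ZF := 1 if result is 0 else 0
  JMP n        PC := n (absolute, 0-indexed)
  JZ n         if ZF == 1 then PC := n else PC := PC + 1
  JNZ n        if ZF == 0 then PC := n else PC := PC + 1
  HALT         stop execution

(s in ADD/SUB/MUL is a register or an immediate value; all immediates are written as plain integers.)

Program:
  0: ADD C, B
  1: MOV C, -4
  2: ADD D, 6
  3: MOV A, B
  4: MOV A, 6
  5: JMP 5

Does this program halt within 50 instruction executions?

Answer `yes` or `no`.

Step 1: PC=0 exec 'ADD C, B'. After: A=0 B=0 C=0 D=0 ZF=1 PC=1
Step 2: PC=1 exec 'MOV C, -4'. After: A=0 B=0 C=-4 D=0 ZF=1 PC=2
Step 3: PC=2 exec 'ADD D, 6'. After: A=0 B=0 C=-4 D=6 ZF=0 PC=3
Step 4: PC=3 exec 'MOV A, B'. After: A=0 B=0 C=-4 D=6 ZF=0 PC=4
Step 5: PC=4 exec 'MOV A, 6'. After: A=6 B=0 C=-4 D=6 ZF=0 PC=5
Step 6: PC=5 exec 'JMP 5'. After: A=6 B=0 C=-4 D=6 ZF=0 PC=5
State after step 6 equals state after step 5: the program is in a cycle of length 1 and will never halt.

Answer: no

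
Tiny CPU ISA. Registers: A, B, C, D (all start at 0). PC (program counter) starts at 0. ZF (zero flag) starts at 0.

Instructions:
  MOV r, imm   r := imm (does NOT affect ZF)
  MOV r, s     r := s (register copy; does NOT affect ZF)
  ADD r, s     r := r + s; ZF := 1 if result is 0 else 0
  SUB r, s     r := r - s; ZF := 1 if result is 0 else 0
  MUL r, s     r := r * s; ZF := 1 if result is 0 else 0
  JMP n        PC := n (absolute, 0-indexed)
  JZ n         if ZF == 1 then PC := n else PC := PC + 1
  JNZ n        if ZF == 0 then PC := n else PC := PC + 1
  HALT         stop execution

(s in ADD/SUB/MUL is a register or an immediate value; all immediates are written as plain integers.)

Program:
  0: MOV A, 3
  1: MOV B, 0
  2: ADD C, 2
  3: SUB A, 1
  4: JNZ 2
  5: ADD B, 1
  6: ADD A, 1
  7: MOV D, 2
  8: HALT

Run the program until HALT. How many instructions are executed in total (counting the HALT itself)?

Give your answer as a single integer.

Answer: 15

Derivation:
Step 1: PC=0 exec 'MOV A, 3'. After: A=3 B=0 C=0 D=0 ZF=0 PC=1
Step 2: PC=1 exec 'MOV B, 0'. After: A=3 B=0 C=0 D=0 ZF=0 PC=2
Step 3: PC=2 exec 'ADD C, 2'. After: A=3 B=0 C=2 D=0 ZF=0 PC=3
Step 4: PC=3 exec 'SUB A, 1'. After: A=2 B=0 C=2 D=0 ZF=0 PC=4
Step 5: PC=4 exec 'JNZ 2'. After: A=2 B=0 C=2 D=0 ZF=0 PC=2
Step 6: PC=2 exec 'ADD C, 2'. After: A=2 B=0 C=4 D=0 ZF=0 PC=3
Step 7: PC=3 exec 'SUB A, 1'. After: A=1 B=0 C=4 D=0 ZF=0 PC=4
Step 8: PC=4 exec 'JNZ 2'. After: A=1 B=0 C=4 D=0 ZF=0 PC=2
Step 9: PC=2 exec 'ADD C, 2'. After: A=1 B=0 C=6 D=0 ZF=0 PC=3
Step 10: PC=3 exec 'SUB A, 1'. After: A=0 B=0 C=6 D=0 ZF=1 PC=4
Step 11: PC=4 exec 'JNZ 2'. After: A=0 B=0 C=6 D=0 ZF=1 PC=5
Step 12: PC=5 exec 'ADD B, 1'. After: A=0 B=1 C=6 D=0 ZF=0 PC=6
Step 13: PC=6 exec 'ADD A, 1'. After: A=1 B=1 C=6 D=0 ZF=0 PC=7
Step 14: PC=7 exec 'MOV D, 2'. After: A=1 B=1 C=6 D=2 ZF=0 PC=8
Step 15: PC=8 exec 'HALT'. After: A=1 B=1 C=6 D=2 ZF=0 PC=8 HALTED
Total instructions executed: 15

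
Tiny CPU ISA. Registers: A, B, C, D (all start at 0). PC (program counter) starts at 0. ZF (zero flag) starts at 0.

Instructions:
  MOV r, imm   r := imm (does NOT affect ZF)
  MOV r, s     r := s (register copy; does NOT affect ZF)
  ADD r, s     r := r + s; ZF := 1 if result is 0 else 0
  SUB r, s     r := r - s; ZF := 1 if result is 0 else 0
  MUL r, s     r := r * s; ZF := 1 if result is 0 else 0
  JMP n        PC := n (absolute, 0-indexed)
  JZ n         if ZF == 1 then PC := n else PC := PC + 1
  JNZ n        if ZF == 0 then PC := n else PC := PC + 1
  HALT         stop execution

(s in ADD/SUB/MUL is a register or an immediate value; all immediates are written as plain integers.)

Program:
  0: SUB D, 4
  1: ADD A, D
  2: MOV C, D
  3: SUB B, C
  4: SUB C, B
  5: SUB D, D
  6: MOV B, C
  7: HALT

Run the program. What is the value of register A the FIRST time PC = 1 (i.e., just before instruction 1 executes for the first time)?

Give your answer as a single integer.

Step 1: PC=0 exec 'SUB D, 4'. After: A=0 B=0 C=0 D=-4 ZF=0 PC=1
First time PC=1: A=0

0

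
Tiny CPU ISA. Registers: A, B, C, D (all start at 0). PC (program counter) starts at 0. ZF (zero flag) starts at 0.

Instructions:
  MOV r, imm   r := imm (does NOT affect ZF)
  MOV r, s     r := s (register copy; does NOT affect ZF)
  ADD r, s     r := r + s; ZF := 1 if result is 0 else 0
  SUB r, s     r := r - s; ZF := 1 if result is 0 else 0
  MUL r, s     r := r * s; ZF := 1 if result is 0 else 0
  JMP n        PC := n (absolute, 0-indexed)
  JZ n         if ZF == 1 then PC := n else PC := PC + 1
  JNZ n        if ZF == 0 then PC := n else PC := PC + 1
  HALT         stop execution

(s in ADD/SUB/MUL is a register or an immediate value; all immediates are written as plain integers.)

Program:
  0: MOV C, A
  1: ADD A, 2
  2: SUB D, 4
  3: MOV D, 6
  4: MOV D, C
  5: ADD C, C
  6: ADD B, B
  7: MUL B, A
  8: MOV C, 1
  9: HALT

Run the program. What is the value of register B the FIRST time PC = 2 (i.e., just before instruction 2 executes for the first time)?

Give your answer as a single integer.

Step 1: PC=0 exec 'MOV C, A'. After: A=0 B=0 C=0 D=0 ZF=0 PC=1
Step 2: PC=1 exec 'ADD A, 2'. After: A=2 B=0 C=0 D=0 ZF=0 PC=2
First time PC=2: B=0

0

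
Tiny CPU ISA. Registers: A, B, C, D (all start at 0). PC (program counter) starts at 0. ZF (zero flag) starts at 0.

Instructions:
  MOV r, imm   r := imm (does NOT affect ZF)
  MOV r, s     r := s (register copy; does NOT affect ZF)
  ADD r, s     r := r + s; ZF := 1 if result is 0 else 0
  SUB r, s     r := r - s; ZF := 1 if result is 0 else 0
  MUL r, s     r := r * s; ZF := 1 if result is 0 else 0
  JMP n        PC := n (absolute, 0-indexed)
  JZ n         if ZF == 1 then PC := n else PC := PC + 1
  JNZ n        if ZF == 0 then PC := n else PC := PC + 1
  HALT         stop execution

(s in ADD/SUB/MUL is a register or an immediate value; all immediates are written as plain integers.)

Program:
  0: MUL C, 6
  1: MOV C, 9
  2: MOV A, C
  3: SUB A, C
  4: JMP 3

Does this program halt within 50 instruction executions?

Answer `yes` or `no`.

Answer: no

Derivation:
Step 1: PC=0 exec 'MUL C, 6'. After: A=0 B=0 C=0 D=0 ZF=1 PC=1
Step 2: PC=1 exec 'MOV C, 9'. After: A=0 B=0 C=9 D=0 ZF=1 PC=2
Step 3: PC=2 exec 'MOV A, C'. After: A=9 B=0 C=9 D=0 ZF=1 PC=3
Step 4: PC=3 exec 'SUB A, C'. After: A=0 B=0 C=9 D=0 ZF=1 PC=4
Step 5: PC=4 exec 'JMP 3'. After: A=0 B=0 C=9 D=0 ZF=1 PC=3
Step 6: PC=3 exec 'SUB A, C'. After: A=-9 B=0 C=9 D=0 ZF=0 PC=4
Step 7: PC=4 exec 'JMP 3'. After: A=-9 B=0 C=9 D=0 ZF=0 PC=3
Step 8: PC=3 exec 'SUB A, C'. After: A=-18 B=0 C=9 D=0 ZF=0 PC=4
Step 9: PC=4 exec 'JMP 3'. After: A=-18 B=0 C=9 D=0 ZF=0 PC=3
Step 10: PC=3 exec 'SUB A, C'. After: A=-27 B=0 C=9 D=0 ZF=0 PC=4
Step 11: PC=4 exec 'JMP 3'. After: A=-27 B=0 C=9 D=0 ZF=0 PC=3
Step 12: PC=3 exec 'SUB A, C'. After: A=-36 B=0 C=9 D=0 ZF=0 PC=4
Step 13: PC=4 exec 'JMP 3'. After: A=-36 B=0 C=9 D=0 ZF=0 PC=3
Step 14: PC=3 exec 'SUB A, C'. After: A=-45 B=0 C=9 D=0 ZF=0 PC=4
Step 15: PC=4 exec 'JMP 3'. After: A=-45 B=0 C=9 D=0 ZF=0 PC=3
After 50 steps: not halted. PC revisits the same instructions with no path to HALT; will never halt.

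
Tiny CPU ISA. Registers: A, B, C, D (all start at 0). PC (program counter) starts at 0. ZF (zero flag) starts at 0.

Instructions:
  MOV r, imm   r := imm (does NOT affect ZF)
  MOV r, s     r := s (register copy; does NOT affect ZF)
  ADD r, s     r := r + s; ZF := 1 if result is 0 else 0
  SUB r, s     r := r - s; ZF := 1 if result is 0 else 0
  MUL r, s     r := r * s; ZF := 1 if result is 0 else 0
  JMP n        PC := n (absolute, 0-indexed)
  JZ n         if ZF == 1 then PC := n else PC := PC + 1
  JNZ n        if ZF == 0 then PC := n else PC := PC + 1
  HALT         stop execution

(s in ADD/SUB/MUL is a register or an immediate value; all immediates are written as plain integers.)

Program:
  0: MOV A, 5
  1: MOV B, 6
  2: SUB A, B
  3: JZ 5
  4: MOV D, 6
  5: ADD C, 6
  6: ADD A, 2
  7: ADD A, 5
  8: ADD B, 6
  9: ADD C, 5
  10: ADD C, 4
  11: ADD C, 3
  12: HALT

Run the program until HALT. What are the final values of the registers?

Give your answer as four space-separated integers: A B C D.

Step 1: PC=0 exec 'MOV A, 5'. After: A=5 B=0 C=0 D=0 ZF=0 PC=1
Step 2: PC=1 exec 'MOV B, 6'. After: A=5 B=6 C=0 D=0 ZF=0 PC=2
Step 3: PC=2 exec 'SUB A, B'. After: A=-1 B=6 C=0 D=0 ZF=0 PC=3
Step 4: PC=3 exec 'JZ 5'. After: A=-1 B=6 C=0 D=0 ZF=0 PC=4
Step 5: PC=4 exec 'MOV D, 6'. After: A=-1 B=6 C=0 D=6 ZF=0 PC=5
Step 6: PC=5 exec 'ADD C, 6'. After: A=-1 B=6 C=6 D=6 ZF=0 PC=6
Step 7: PC=6 exec 'ADD A, 2'. After: A=1 B=6 C=6 D=6 ZF=0 PC=7
Step 8: PC=7 exec 'ADD A, 5'. After: A=6 B=6 C=6 D=6 ZF=0 PC=8
Step 9: PC=8 exec 'ADD B, 6'. After: A=6 B=12 C=6 D=6 ZF=0 PC=9
Step 10: PC=9 exec 'ADD C, 5'. After: A=6 B=12 C=11 D=6 ZF=0 PC=10
Step 11: PC=10 exec 'ADD C, 4'. After: A=6 B=12 C=15 D=6 ZF=0 PC=11
Step 12: PC=11 exec 'ADD C, 3'. After: A=6 B=12 C=18 D=6 ZF=0 PC=12
Step 13: PC=12 exec 'HALT'. After: A=6 B=12 C=18 D=6 ZF=0 PC=12 HALTED

Answer: 6 12 18 6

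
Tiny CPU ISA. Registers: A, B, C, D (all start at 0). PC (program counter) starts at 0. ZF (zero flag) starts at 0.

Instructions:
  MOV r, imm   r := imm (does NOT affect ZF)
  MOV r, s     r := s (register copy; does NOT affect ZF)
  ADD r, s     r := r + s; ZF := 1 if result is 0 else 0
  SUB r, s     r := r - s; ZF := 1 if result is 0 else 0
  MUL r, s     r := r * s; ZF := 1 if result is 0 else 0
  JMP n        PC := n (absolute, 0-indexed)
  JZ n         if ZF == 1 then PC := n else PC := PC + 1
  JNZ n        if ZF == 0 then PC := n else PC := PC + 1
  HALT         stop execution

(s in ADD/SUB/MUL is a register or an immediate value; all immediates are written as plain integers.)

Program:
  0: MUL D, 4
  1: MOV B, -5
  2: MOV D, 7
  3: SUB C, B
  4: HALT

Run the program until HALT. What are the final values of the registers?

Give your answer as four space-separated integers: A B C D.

Step 1: PC=0 exec 'MUL D, 4'. After: A=0 B=0 C=0 D=0 ZF=1 PC=1
Step 2: PC=1 exec 'MOV B, -5'. After: A=0 B=-5 C=0 D=0 ZF=1 PC=2
Step 3: PC=2 exec 'MOV D, 7'. After: A=0 B=-5 C=0 D=7 ZF=1 PC=3
Step 4: PC=3 exec 'SUB C, B'. After: A=0 B=-5 C=5 D=7 ZF=0 PC=4
Step 5: PC=4 exec 'HALT'. After: A=0 B=-5 C=5 D=7 ZF=0 PC=4 HALTED

Answer: 0 -5 5 7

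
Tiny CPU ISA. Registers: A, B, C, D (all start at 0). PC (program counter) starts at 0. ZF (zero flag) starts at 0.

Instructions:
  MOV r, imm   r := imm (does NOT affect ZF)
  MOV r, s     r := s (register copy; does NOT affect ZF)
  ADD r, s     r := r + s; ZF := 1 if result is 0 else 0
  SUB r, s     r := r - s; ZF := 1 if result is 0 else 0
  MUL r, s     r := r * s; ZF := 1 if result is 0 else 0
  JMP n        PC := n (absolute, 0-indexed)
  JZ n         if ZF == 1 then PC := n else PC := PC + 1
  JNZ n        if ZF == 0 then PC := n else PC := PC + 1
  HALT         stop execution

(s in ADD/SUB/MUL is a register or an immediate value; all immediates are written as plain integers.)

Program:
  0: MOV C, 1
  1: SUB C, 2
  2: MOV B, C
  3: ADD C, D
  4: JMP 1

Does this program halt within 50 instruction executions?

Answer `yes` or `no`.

Answer: no

Derivation:
Step 1: PC=0 exec 'MOV C, 1'. After: A=0 B=0 C=1 D=0 ZF=0 PC=1
Step 2: PC=1 exec 'SUB C, 2'. After: A=0 B=0 C=-1 D=0 ZF=0 PC=2
Step 3: PC=2 exec 'MOV B, C'. After: A=0 B=-1 C=-1 D=0 ZF=0 PC=3
Step 4: PC=3 exec 'ADD C, D'. After: A=0 B=-1 C=-1 D=0 ZF=0 PC=4
Step 5: PC=4 exec 'JMP 1'. After: A=0 B=-1 C=-1 D=0 ZF=0 PC=1
Step 6: PC=1 exec 'SUB C, 2'. After: A=0 B=-1 C=-3 D=0 ZF=0 PC=2
Step 7: PC=2 exec 'MOV B, C'. After: A=0 B=-3 C=-3 D=0 ZF=0 PC=3
Step 8: PC=3 exec 'ADD C, D'. After: A=0 B=-3 C=-3 D=0 ZF=0 PC=4
Step 9: PC=4 exec 'JMP 1'. After: A=0 B=-3 C=-3 D=0 ZF=0 PC=1
Step 10: PC=1 exec 'SUB C, 2'. After: A=0 B=-3 C=-5 D=0 ZF=0 PC=2
Step 11: PC=2 exec 'MOV B, C'. After: A=0 B=-5 C=-5 D=0 ZF=0 PC=3
Step 12: PC=3 exec 'ADD C, D'. After: A=0 B=-5 C=-5 D=0 ZF=0 PC=4
Step 13: PC=4 exec 'JMP 1'. After: A=0 B=-5 C=-5 D=0 ZF=0 PC=1
Step 14: PC=1 exec 'SUB C, 2'. After: A=0 B=-5 C=-7 D=0 ZF=0 PC=2
Step 15: PC=2 exec 'MOV B, C'. After: A=0 B=-7 C=-7 D=0 ZF=0 PC=3
After 50 steps: not halted. PC revisits the same instructions with no path to HALT; will never halt.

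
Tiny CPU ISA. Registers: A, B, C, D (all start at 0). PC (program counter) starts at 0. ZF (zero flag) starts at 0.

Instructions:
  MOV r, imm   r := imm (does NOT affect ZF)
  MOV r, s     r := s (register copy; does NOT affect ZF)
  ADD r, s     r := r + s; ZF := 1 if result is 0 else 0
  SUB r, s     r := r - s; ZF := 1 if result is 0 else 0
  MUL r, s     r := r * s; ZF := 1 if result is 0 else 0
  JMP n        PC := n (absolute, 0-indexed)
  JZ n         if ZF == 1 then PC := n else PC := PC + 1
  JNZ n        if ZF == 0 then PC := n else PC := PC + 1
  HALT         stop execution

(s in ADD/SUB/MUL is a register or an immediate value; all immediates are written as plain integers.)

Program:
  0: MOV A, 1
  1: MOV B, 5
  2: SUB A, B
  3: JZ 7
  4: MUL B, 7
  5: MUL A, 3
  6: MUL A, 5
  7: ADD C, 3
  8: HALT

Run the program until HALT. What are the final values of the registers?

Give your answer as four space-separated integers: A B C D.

Answer: -60 35 3 0

Derivation:
Step 1: PC=0 exec 'MOV A, 1'. After: A=1 B=0 C=0 D=0 ZF=0 PC=1
Step 2: PC=1 exec 'MOV B, 5'. After: A=1 B=5 C=0 D=0 ZF=0 PC=2
Step 3: PC=2 exec 'SUB A, B'. After: A=-4 B=5 C=0 D=0 ZF=0 PC=3
Step 4: PC=3 exec 'JZ 7'. After: A=-4 B=5 C=0 D=0 ZF=0 PC=4
Step 5: PC=4 exec 'MUL B, 7'. After: A=-4 B=35 C=0 D=0 ZF=0 PC=5
Step 6: PC=5 exec 'MUL A, 3'. After: A=-12 B=35 C=0 D=0 ZF=0 PC=6
Step 7: PC=6 exec 'MUL A, 5'. After: A=-60 B=35 C=0 D=0 ZF=0 PC=7
Step 8: PC=7 exec 'ADD C, 3'. After: A=-60 B=35 C=3 D=0 ZF=0 PC=8
Step 9: PC=8 exec 'HALT'. After: A=-60 B=35 C=3 D=0 ZF=0 PC=8 HALTED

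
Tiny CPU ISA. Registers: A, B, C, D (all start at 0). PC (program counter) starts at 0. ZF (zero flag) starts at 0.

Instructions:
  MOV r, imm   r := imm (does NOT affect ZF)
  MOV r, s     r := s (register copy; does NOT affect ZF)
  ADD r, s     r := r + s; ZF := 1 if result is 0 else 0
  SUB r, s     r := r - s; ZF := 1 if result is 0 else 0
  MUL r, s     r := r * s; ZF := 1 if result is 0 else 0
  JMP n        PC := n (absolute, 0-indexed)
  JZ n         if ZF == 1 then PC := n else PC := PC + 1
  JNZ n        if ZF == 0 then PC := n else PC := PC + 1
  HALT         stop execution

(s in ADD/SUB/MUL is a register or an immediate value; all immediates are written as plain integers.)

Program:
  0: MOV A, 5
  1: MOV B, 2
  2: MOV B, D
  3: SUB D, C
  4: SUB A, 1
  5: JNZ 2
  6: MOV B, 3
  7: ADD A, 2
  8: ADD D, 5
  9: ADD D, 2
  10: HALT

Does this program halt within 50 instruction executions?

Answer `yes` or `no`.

Step 1: PC=0 exec 'MOV A, 5'. After: A=5 B=0 C=0 D=0 ZF=0 PC=1
Step 2: PC=1 exec 'MOV B, 2'. After: A=5 B=2 C=0 D=0 ZF=0 PC=2
Step 3: PC=2 exec 'MOV B, D'. After: A=5 B=0 C=0 D=0 ZF=0 PC=3
Step 4: PC=3 exec 'SUB D, C'. After: A=5 B=0 C=0 D=0 ZF=1 PC=4
Step 5: PC=4 exec 'SUB A, 1'. After: A=4 B=0 C=0 D=0 ZF=0 PC=5
Step 6: PC=5 exec 'JNZ 2'. After: A=4 B=0 C=0 D=0 ZF=0 PC=2
Step 7: PC=2 exec 'MOV B, D'. After: A=4 B=0 C=0 D=0 ZF=0 PC=3
Step 8: PC=3 exec 'SUB D, C'. After: A=4 B=0 C=0 D=0 ZF=1 PC=4
Step 9: PC=4 exec 'SUB A, 1'. After: A=3 B=0 C=0 D=0 ZF=0 PC=5
Step 10: PC=5 exec 'JNZ 2'. After: A=3 B=0 C=0 D=0 ZF=0 PC=2
Step 11: PC=2 exec 'MOV B, D'. After: A=3 B=0 C=0 D=0 ZF=0 PC=3
Step 12: PC=3 exec 'SUB D, C'. After: A=3 B=0 C=0 D=0 ZF=1 PC=4
Step 13: PC=4 exec 'SUB A, 1'. After: A=2 B=0 C=0 D=0 ZF=0 PC=5
Step 14: PC=5 exec 'JNZ 2'. After: A=2 B=0 C=0 D=0 ZF=0 PC=2
Step 15: PC=2 exec 'MOV B, D'. After: A=2 B=0 C=0 D=0 ZF=0 PC=3
Step 16: PC=3 exec 'SUB D, C'. After: A=2 B=0 C=0 D=0 ZF=1 PC=4
Step 17: PC=4 exec 'SUB A, 1'. After: A=1 B=0 C=0 D=0 ZF=0 PC=5
Step 18: PC=5 exec 'JNZ 2'. After: A=1 B=0 C=0 D=0 ZF=0 PC=2
Step 19: PC=2 exec 'MOV B, D'. After: A=1 B=0 C=0 D=0 ZF=0 PC=3
Step 20: PC=3 exec 'SUB D, C'. After: A=1 B=0 C=0 D=0 ZF=1 PC=4
Step 21: PC=4 exec 'SUB A, 1'. After: A=0 B=0 C=0 D=0 ZF=1 PC=5
Step 22: PC=5 exec 'JNZ 2'. After: A=0 B=0 C=0 D=0 ZF=1 PC=6
Step 23: PC=6 exec 'MOV B, 3'. After: A=0 B=3 C=0 D=0 ZF=1 PC=7
Step 24: PC=7 exec 'ADD A, 2'. After: A=2 B=3 C=0 D=0 ZF=0 PC=8
Step 25: PC=8 exec 'ADD D, 5'. After: A=2 B=3 C=0 D=5 ZF=0 PC=9
Step 26: PC=9 exec 'ADD D, 2'. After: A=2 B=3 C=0 D=7 ZF=0 PC=10
Step 27: PC=10 exec 'HALT'. After: A=2 B=3 C=0 D=7 ZF=0 PC=10 HALTED

Answer: yes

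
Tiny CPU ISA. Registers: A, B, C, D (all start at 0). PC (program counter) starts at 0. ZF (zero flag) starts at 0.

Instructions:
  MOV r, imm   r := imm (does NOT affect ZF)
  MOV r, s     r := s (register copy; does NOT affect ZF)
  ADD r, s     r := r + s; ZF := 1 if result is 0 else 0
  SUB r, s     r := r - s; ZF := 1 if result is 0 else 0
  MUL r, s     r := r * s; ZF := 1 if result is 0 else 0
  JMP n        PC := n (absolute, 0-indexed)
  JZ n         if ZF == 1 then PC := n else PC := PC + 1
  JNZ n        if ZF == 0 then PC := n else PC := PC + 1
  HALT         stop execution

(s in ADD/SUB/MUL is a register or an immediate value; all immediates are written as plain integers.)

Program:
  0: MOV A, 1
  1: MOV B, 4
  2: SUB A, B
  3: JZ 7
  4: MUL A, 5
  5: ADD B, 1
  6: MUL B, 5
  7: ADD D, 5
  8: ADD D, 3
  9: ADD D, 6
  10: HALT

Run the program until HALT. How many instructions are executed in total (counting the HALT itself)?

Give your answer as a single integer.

Answer: 11

Derivation:
Step 1: PC=0 exec 'MOV A, 1'. After: A=1 B=0 C=0 D=0 ZF=0 PC=1
Step 2: PC=1 exec 'MOV B, 4'. After: A=1 B=4 C=0 D=0 ZF=0 PC=2
Step 3: PC=2 exec 'SUB A, B'. After: A=-3 B=4 C=0 D=0 ZF=0 PC=3
Step 4: PC=3 exec 'JZ 7'. After: A=-3 B=4 C=0 D=0 ZF=0 PC=4
Step 5: PC=4 exec 'MUL A, 5'. After: A=-15 B=4 C=0 D=0 ZF=0 PC=5
Step 6: PC=5 exec 'ADD B, 1'. After: A=-15 B=5 C=0 D=0 ZF=0 PC=6
Step 7: PC=6 exec 'MUL B, 5'. After: A=-15 B=25 C=0 D=0 ZF=0 PC=7
Step 8: PC=7 exec 'ADD D, 5'. After: A=-15 B=25 C=0 D=5 ZF=0 PC=8
Step 9: PC=8 exec 'ADD D, 3'. After: A=-15 B=25 C=0 D=8 ZF=0 PC=9
Step 10: PC=9 exec 'ADD D, 6'. After: A=-15 B=25 C=0 D=14 ZF=0 PC=10
Step 11: PC=10 exec 'HALT'. After: A=-15 B=25 C=0 D=14 ZF=0 PC=10 HALTED
Total instructions executed: 11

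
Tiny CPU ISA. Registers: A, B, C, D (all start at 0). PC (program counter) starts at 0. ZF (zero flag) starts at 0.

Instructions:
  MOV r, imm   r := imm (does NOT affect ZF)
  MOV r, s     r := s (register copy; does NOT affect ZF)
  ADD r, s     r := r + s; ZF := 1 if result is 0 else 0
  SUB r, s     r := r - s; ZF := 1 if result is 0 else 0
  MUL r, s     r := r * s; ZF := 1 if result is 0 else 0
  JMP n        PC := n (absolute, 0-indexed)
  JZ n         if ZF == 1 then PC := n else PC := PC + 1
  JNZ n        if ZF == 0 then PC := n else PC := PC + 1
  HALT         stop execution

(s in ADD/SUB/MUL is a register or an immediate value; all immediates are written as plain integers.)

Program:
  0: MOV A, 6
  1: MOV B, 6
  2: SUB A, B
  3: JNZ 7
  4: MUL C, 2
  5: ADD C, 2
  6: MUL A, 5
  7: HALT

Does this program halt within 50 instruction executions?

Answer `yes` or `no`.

Answer: yes

Derivation:
Step 1: PC=0 exec 'MOV A, 6'. After: A=6 B=0 C=0 D=0 ZF=0 PC=1
Step 2: PC=1 exec 'MOV B, 6'. After: A=6 B=6 C=0 D=0 ZF=0 PC=2
Step 3: PC=2 exec 'SUB A, B'. After: A=0 B=6 C=0 D=0 ZF=1 PC=3
Step 4: PC=3 exec 'JNZ 7'. After: A=0 B=6 C=0 D=0 ZF=1 PC=4
Step 5: PC=4 exec 'MUL C, 2'. After: A=0 B=6 C=0 D=0 ZF=1 PC=5
Step 6: PC=5 exec 'ADD C, 2'. After: A=0 B=6 C=2 D=0 ZF=0 PC=6
Step 7: PC=6 exec 'MUL A, 5'. After: A=0 B=6 C=2 D=0 ZF=1 PC=7
Step 8: PC=7 exec 'HALT'. After: A=0 B=6 C=2 D=0 ZF=1 PC=7 HALTED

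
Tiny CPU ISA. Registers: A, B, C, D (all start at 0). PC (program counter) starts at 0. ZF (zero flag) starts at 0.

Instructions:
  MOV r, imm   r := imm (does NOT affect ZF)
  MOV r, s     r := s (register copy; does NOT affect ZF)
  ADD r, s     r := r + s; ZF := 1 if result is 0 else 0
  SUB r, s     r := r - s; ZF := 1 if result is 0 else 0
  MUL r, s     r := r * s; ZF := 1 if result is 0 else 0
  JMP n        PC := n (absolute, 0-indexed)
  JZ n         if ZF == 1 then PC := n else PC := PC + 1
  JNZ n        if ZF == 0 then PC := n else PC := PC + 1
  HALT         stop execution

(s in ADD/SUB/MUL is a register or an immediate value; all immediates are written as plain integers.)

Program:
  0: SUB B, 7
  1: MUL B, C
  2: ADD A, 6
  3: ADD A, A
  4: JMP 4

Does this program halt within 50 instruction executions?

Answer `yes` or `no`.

Answer: no

Derivation:
Step 1: PC=0 exec 'SUB B, 7'. After: A=0 B=-7 C=0 D=0 ZF=0 PC=1
Step 2: PC=1 exec 'MUL B, C'. After: A=0 B=0 C=0 D=0 ZF=1 PC=2
Step 3: PC=2 exec 'ADD A, 6'. After: A=6 B=0 C=0 D=0 ZF=0 PC=3
Step 4: PC=3 exec 'ADD A, A'. After: A=12 B=0 C=0 D=0 ZF=0 PC=4
Step 5: PC=4 exec 'JMP 4'. After: A=12 B=0 C=0 D=0 ZF=0 PC=4
State after step 5 equals state after step 4: the program is in a cycle of length 1 and will never halt.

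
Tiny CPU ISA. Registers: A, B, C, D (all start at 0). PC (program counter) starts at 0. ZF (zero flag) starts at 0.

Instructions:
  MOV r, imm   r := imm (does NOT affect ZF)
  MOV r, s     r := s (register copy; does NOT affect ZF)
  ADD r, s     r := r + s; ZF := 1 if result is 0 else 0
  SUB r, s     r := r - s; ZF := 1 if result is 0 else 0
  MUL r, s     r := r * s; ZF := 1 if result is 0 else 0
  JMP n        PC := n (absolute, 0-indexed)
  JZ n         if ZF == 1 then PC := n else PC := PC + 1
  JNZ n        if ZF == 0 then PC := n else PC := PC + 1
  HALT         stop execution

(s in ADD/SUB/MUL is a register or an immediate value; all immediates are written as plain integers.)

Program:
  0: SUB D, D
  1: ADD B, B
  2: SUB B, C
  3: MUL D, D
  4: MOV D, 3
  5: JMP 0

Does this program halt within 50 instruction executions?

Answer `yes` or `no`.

Step 1: PC=0 exec 'SUB D, D'. After: A=0 B=0 C=0 D=0 ZF=1 PC=1
Step 2: PC=1 exec 'ADD B, B'. After: A=0 B=0 C=0 D=0 ZF=1 PC=2
Step 3: PC=2 exec 'SUB B, C'. After: A=0 B=0 C=0 D=0 ZF=1 PC=3
Step 4: PC=3 exec 'MUL D, D'. After: A=0 B=0 C=0 D=0 ZF=1 PC=4
Step 5: PC=4 exec 'MOV D, 3'. After: A=0 B=0 C=0 D=3 ZF=1 PC=5
Step 6: PC=5 exec 'JMP 0'. After: A=0 B=0 C=0 D=3 ZF=1 PC=0
Step 7: PC=0 exec 'SUB D, D'. After: A=0 B=0 C=0 D=0 ZF=1 PC=1
State after step 7 equals state after step 1: the program is in a cycle of length 6 and will never halt.

Answer: no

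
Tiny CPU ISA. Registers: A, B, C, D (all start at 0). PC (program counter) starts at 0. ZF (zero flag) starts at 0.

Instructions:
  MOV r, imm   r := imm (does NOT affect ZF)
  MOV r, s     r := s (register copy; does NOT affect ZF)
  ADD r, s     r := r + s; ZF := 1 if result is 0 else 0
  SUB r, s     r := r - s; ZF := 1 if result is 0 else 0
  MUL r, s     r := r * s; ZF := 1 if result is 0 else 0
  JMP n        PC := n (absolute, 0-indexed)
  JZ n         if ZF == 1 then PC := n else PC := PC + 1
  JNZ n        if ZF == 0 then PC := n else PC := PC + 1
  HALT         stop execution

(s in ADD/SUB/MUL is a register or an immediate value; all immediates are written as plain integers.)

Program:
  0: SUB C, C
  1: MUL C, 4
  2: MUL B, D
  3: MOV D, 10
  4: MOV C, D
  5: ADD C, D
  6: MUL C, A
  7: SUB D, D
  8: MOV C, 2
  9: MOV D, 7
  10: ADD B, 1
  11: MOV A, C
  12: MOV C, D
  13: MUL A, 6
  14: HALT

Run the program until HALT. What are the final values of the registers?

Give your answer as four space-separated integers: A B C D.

Step 1: PC=0 exec 'SUB C, C'. After: A=0 B=0 C=0 D=0 ZF=1 PC=1
Step 2: PC=1 exec 'MUL C, 4'. After: A=0 B=0 C=0 D=0 ZF=1 PC=2
Step 3: PC=2 exec 'MUL B, D'. After: A=0 B=0 C=0 D=0 ZF=1 PC=3
Step 4: PC=3 exec 'MOV D, 10'. After: A=0 B=0 C=0 D=10 ZF=1 PC=4
Step 5: PC=4 exec 'MOV C, D'. After: A=0 B=0 C=10 D=10 ZF=1 PC=5
Step 6: PC=5 exec 'ADD C, D'. After: A=0 B=0 C=20 D=10 ZF=0 PC=6
Step 7: PC=6 exec 'MUL C, A'. After: A=0 B=0 C=0 D=10 ZF=1 PC=7
Step 8: PC=7 exec 'SUB D, D'. After: A=0 B=0 C=0 D=0 ZF=1 PC=8
Step 9: PC=8 exec 'MOV C, 2'. After: A=0 B=0 C=2 D=0 ZF=1 PC=9
Step 10: PC=9 exec 'MOV D, 7'. After: A=0 B=0 C=2 D=7 ZF=1 PC=10
Step 11: PC=10 exec 'ADD B, 1'. After: A=0 B=1 C=2 D=7 ZF=0 PC=11
Step 12: PC=11 exec 'MOV A, C'. After: A=2 B=1 C=2 D=7 ZF=0 PC=12
Step 13: PC=12 exec 'MOV C, D'. After: A=2 B=1 C=7 D=7 ZF=0 PC=13
Step 14: PC=13 exec 'MUL A, 6'. After: A=12 B=1 C=7 D=7 ZF=0 PC=14
Step 15: PC=14 exec 'HALT'. After: A=12 B=1 C=7 D=7 ZF=0 PC=14 HALTED

Answer: 12 1 7 7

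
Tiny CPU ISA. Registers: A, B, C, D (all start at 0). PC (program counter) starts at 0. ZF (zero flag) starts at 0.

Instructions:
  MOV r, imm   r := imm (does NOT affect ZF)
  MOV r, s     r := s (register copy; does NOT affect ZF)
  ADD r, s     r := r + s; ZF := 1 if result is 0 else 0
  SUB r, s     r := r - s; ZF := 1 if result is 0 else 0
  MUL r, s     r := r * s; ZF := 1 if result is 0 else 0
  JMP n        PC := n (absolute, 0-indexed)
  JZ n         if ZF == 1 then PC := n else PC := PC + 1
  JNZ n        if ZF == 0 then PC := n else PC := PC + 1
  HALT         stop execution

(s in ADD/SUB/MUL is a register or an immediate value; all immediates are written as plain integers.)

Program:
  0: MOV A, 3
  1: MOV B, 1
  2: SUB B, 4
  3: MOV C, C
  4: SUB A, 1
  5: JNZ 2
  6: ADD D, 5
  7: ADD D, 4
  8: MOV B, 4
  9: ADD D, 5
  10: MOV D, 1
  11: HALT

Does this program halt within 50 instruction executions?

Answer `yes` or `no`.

Answer: yes

Derivation:
Step 1: PC=0 exec 'MOV A, 3'. After: A=3 B=0 C=0 D=0 ZF=0 PC=1
Step 2: PC=1 exec 'MOV B, 1'. After: A=3 B=1 C=0 D=0 ZF=0 PC=2
Step 3: PC=2 exec 'SUB B, 4'. After: A=3 B=-3 C=0 D=0 ZF=0 PC=3
Step 4: PC=3 exec 'MOV C, C'. After: A=3 B=-3 C=0 D=0 ZF=0 PC=4
Step 5: PC=4 exec 'SUB A, 1'. After: A=2 B=-3 C=0 D=0 ZF=0 PC=5
Step 6: PC=5 exec 'JNZ 2'. After: A=2 B=-3 C=0 D=0 ZF=0 PC=2
Step 7: PC=2 exec 'SUB B, 4'. After: A=2 B=-7 C=0 D=0 ZF=0 PC=3
Step 8: PC=3 exec 'MOV C, C'. After: A=2 B=-7 C=0 D=0 ZF=0 PC=4
Step 9: PC=4 exec 'SUB A, 1'. After: A=1 B=-7 C=0 D=0 ZF=0 PC=5
Step 10: PC=5 exec 'JNZ 2'. After: A=1 B=-7 C=0 D=0 ZF=0 PC=2
Step 11: PC=2 exec 'SUB B, 4'. After: A=1 B=-11 C=0 D=0 ZF=0 PC=3
Step 12: PC=3 exec 'MOV C, C'. After: A=1 B=-11 C=0 D=0 ZF=0 PC=4
Step 13: PC=4 exec 'SUB A, 1'. After: A=0 B=-11 C=0 D=0 ZF=1 PC=5
Step 14: PC=5 exec 'JNZ 2'. After: A=0 B=-11 C=0 D=0 ZF=1 PC=6
Step 15: PC=6 exec 'ADD D, 5'. After: A=0 B=-11 C=0 D=5 ZF=0 PC=7
Step 16: PC=7 exec 'ADD D, 4'. After: A=0 B=-11 C=0 D=9 ZF=0 PC=8
Step 17: PC=8 exec 'MOV B, 4'. After: A=0 B=4 C=0 D=9 ZF=0 PC=9
Step 18: PC=9 exec 'ADD D, 5'. After: A=0 B=4 C=0 D=14 ZF=0 PC=10
Step 19: PC=10 exec 'MOV D, 1'. After: A=0 B=4 C=0 D=1 ZF=0 PC=11
Step 20: PC=11 exec 'HALT'. After: A=0 B=4 C=0 D=1 ZF=0 PC=11 HALTED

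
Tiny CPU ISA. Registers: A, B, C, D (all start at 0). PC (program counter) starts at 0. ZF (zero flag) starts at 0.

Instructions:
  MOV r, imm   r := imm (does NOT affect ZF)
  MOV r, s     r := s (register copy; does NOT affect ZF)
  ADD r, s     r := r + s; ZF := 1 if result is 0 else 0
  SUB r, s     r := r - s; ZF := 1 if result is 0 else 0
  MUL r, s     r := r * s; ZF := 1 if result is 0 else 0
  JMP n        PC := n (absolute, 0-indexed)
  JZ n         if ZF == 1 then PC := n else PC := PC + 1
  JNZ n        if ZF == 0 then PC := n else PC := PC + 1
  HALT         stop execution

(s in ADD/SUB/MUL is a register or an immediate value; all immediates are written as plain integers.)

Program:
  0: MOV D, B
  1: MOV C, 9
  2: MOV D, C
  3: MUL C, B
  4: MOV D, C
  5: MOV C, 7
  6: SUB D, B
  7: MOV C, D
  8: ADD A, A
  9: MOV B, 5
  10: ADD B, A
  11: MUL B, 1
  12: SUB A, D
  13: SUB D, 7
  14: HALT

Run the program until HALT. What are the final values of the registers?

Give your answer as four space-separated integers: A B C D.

Step 1: PC=0 exec 'MOV D, B'. After: A=0 B=0 C=0 D=0 ZF=0 PC=1
Step 2: PC=1 exec 'MOV C, 9'. After: A=0 B=0 C=9 D=0 ZF=0 PC=2
Step 3: PC=2 exec 'MOV D, C'. After: A=0 B=0 C=9 D=9 ZF=0 PC=3
Step 4: PC=3 exec 'MUL C, B'. After: A=0 B=0 C=0 D=9 ZF=1 PC=4
Step 5: PC=4 exec 'MOV D, C'. After: A=0 B=0 C=0 D=0 ZF=1 PC=5
Step 6: PC=5 exec 'MOV C, 7'. After: A=0 B=0 C=7 D=0 ZF=1 PC=6
Step 7: PC=6 exec 'SUB D, B'. After: A=0 B=0 C=7 D=0 ZF=1 PC=7
Step 8: PC=7 exec 'MOV C, D'. After: A=0 B=0 C=0 D=0 ZF=1 PC=8
Step 9: PC=8 exec 'ADD A, A'. After: A=0 B=0 C=0 D=0 ZF=1 PC=9
Step 10: PC=9 exec 'MOV B, 5'. After: A=0 B=5 C=0 D=0 ZF=1 PC=10
Step 11: PC=10 exec 'ADD B, A'. After: A=0 B=5 C=0 D=0 ZF=0 PC=11
Step 12: PC=11 exec 'MUL B, 1'. After: A=0 B=5 C=0 D=0 ZF=0 PC=12
Step 13: PC=12 exec 'SUB A, D'. After: A=0 B=5 C=0 D=0 ZF=1 PC=13
Step 14: PC=13 exec 'SUB D, 7'. After: A=0 B=5 C=0 D=-7 ZF=0 PC=14
Step 15: PC=14 exec 'HALT'. After: A=0 B=5 C=0 D=-7 ZF=0 PC=14 HALTED

Answer: 0 5 0 -7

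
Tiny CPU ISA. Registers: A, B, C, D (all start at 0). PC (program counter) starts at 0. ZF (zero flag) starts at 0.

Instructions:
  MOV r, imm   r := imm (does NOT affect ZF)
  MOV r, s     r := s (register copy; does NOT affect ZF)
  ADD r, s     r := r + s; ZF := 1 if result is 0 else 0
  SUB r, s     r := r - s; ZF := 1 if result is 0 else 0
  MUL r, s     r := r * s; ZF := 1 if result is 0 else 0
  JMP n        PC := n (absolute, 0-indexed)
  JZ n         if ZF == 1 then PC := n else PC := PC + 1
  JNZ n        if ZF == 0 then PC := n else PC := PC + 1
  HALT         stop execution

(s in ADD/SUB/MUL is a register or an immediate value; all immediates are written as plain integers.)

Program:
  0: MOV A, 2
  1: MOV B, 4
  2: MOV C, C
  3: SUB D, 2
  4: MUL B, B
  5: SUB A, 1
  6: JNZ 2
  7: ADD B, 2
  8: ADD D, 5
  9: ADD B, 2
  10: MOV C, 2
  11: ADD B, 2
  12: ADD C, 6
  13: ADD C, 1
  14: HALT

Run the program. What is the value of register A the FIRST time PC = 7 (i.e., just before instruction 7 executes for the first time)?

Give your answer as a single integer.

Step 1: PC=0 exec 'MOV A, 2'. After: A=2 B=0 C=0 D=0 ZF=0 PC=1
Step 2: PC=1 exec 'MOV B, 4'. After: A=2 B=4 C=0 D=0 ZF=0 PC=2
Step 3: PC=2 exec 'MOV C, C'. After: A=2 B=4 C=0 D=0 ZF=0 PC=3
Step 4: PC=3 exec 'SUB D, 2'. After: A=2 B=4 C=0 D=-2 ZF=0 PC=4
Step 5: PC=4 exec 'MUL B, B'. After: A=2 B=16 C=0 D=-2 ZF=0 PC=5
Step 6: PC=5 exec 'SUB A, 1'. After: A=1 B=16 C=0 D=-2 ZF=0 PC=6
Step 7: PC=6 exec 'JNZ 2'. After: A=1 B=16 C=0 D=-2 ZF=0 PC=2
Step 8: PC=2 exec 'MOV C, C'. After: A=1 B=16 C=0 D=-2 ZF=0 PC=3
Step 9: PC=3 exec 'SUB D, 2'. After: A=1 B=16 C=0 D=-4 ZF=0 PC=4
Step 10: PC=4 exec 'MUL B, B'. After: A=1 B=256 C=0 D=-4 ZF=0 PC=5
Step 11: PC=5 exec 'SUB A, 1'. After: A=0 B=256 C=0 D=-4 ZF=1 PC=6
Step 12: PC=6 exec 'JNZ 2'. After: A=0 B=256 C=0 D=-4 ZF=1 PC=7
First time PC=7: A=0

0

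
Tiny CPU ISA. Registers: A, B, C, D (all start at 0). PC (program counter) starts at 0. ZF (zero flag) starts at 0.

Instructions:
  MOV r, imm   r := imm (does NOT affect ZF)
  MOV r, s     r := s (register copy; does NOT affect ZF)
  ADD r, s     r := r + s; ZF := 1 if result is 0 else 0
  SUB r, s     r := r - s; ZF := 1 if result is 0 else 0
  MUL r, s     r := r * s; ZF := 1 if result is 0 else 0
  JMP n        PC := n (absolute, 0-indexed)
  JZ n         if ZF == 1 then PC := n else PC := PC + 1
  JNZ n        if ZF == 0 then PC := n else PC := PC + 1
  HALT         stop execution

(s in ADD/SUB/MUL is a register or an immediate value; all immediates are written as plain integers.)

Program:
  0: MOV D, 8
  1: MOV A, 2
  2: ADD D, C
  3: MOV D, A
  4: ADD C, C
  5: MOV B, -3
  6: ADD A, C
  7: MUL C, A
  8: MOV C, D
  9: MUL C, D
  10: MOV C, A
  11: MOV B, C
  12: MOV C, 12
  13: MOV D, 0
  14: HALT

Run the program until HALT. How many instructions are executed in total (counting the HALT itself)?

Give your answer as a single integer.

Step 1: PC=0 exec 'MOV D, 8'. After: A=0 B=0 C=0 D=8 ZF=0 PC=1
Step 2: PC=1 exec 'MOV A, 2'. After: A=2 B=0 C=0 D=8 ZF=0 PC=2
Step 3: PC=2 exec 'ADD D, C'. After: A=2 B=0 C=0 D=8 ZF=0 PC=3
Step 4: PC=3 exec 'MOV D, A'. After: A=2 B=0 C=0 D=2 ZF=0 PC=4
Step 5: PC=4 exec 'ADD C, C'. After: A=2 B=0 C=0 D=2 ZF=1 PC=5
Step 6: PC=5 exec 'MOV B, -3'. After: A=2 B=-3 C=0 D=2 ZF=1 PC=6
Step 7: PC=6 exec 'ADD A, C'. After: A=2 B=-3 C=0 D=2 ZF=0 PC=7
Step 8: PC=7 exec 'MUL C, A'. After: A=2 B=-3 C=0 D=2 ZF=1 PC=8
Step 9: PC=8 exec 'MOV C, D'. After: A=2 B=-3 C=2 D=2 ZF=1 PC=9
Step 10: PC=9 exec 'MUL C, D'. After: A=2 B=-3 C=4 D=2 ZF=0 PC=10
Step 11: PC=10 exec 'MOV C, A'. After: A=2 B=-3 C=2 D=2 ZF=0 PC=11
Step 12: PC=11 exec 'MOV B, C'. After: A=2 B=2 C=2 D=2 ZF=0 PC=12
Step 13: PC=12 exec 'MOV C, 12'. After: A=2 B=2 C=12 D=2 ZF=0 PC=13
Step 14: PC=13 exec 'MOV D, 0'. After: A=2 B=2 C=12 D=0 ZF=0 PC=14
Step 15: PC=14 exec 'HALT'. After: A=2 B=2 C=12 D=0 ZF=0 PC=14 HALTED
Total instructions executed: 15

Answer: 15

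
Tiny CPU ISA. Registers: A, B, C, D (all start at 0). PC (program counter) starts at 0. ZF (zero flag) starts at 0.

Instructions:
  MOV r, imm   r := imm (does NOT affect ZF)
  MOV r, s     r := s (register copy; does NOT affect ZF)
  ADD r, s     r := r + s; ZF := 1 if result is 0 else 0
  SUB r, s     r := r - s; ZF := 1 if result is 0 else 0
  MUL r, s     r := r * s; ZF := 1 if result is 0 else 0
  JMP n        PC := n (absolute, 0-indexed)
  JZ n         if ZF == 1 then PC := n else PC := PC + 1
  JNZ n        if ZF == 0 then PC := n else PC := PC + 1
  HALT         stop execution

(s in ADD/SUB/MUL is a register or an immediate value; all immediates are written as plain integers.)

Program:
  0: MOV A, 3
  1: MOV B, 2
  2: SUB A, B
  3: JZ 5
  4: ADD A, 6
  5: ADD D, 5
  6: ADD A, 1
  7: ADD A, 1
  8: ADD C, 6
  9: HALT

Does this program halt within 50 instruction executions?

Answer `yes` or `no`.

Step 1: PC=0 exec 'MOV A, 3'. After: A=3 B=0 C=0 D=0 ZF=0 PC=1
Step 2: PC=1 exec 'MOV B, 2'. After: A=3 B=2 C=0 D=0 ZF=0 PC=2
Step 3: PC=2 exec 'SUB A, B'. After: A=1 B=2 C=0 D=0 ZF=0 PC=3
Step 4: PC=3 exec 'JZ 5'. After: A=1 B=2 C=0 D=0 ZF=0 PC=4
Step 5: PC=4 exec 'ADD A, 6'. After: A=7 B=2 C=0 D=0 ZF=0 PC=5
Step 6: PC=5 exec 'ADD D, 5'. After: A=7 B=2 C=0 D=5 ZF=0 PC=6
Step 7: PC=6 exec 'ADD A, 1'. After: A=8 B=2 C=0 D=5 ZF=0 PC=7
Step 8: PC=7 exec 'ADD A, 1'. After: A=9 B=2 C=0 D=5 ZF=0 PC=8
Step 9: PC=8 exec 'ADD C, 6'. After: A=9 B=2 C=6 D=5 ZF=0 PC=9
Step 10: PC=9 exec 'HALT'. After: A=9 B=2 C=6 D=5 ZF=0 PC=9 HALTED

Answer: yes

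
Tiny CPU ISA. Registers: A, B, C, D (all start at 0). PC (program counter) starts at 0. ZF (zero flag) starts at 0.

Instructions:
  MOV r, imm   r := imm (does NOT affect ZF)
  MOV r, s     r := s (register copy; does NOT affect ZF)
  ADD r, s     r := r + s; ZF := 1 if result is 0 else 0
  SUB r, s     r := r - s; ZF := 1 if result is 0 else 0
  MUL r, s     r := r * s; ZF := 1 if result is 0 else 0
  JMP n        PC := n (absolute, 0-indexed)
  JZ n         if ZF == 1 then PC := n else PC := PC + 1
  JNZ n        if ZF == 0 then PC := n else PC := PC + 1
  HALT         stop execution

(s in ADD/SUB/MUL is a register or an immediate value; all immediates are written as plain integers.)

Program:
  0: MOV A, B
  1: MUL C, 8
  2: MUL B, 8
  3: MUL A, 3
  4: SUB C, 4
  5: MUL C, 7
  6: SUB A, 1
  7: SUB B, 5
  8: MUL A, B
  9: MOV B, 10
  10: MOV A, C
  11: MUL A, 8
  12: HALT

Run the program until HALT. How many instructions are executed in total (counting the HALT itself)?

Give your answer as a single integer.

Answer: 13

Derivation:
Step 1: PC=0 exec 'MOV A, B'. After: A=0 B=0 C=0 D=0 ZF=0 PC=1
Step 2: PC=1 exec 'MUL C, 8'. After: A=0 B=0 C=0 D=0 ZF=1 PC=2
Step 3: PC=2 exec 'MUL B, 8'. After: A=0 B=0 C=0 D=0 ZF=1 PC=3
Step 4: PC=3 exec 'MUL A, 3'. After: A=0 B=0 C=0 D=0 ZF=1 PC=4
Step 5: PC=4 exec 'SUB C, 4'. After: A=0 B=0 C=-4 D=0 ZF=0 PC=5
Step 6: PC=5 exec 'MUL C, 7'. After: A=0 B=0 C=-28 D=0 ZF=0 PC=6
Step 7: PC=6 exec 'SUB A, 1'. After: A=-1 B=0 C=-28 D=0 ZF=0 PC=7
Step 8: PC=7 exec 'SUB B, 5'. After: A=-1 B=-5 C=-28 D=0 ZF=0 PC=8
Step 9: PC=8 exec 'MUL A, B'. After: A=5 B=-5 C=-28 D=0 ZF=0 PC=9
Step 10: PC=9 exec 'MOV B, 10'. After: A=5 B=10 C=-28 D=0 ZF=0 PC=10
Step 11: PC=10 exec 'MOV A, C'. After: A=-28 B=10 C=-28 D=0 ZF=0 PC=11
Step 12: PC=11 exec 'MUL A, 8'. After: A=-224 B=10 C=-28 D=0 ZF=0 PC=12
Step 13: PC=12 exec 'HALT'. After: A=-224 B=10 C=-28 D=0 ZF=0 PC=12 HALTED
Total instructions executed: 13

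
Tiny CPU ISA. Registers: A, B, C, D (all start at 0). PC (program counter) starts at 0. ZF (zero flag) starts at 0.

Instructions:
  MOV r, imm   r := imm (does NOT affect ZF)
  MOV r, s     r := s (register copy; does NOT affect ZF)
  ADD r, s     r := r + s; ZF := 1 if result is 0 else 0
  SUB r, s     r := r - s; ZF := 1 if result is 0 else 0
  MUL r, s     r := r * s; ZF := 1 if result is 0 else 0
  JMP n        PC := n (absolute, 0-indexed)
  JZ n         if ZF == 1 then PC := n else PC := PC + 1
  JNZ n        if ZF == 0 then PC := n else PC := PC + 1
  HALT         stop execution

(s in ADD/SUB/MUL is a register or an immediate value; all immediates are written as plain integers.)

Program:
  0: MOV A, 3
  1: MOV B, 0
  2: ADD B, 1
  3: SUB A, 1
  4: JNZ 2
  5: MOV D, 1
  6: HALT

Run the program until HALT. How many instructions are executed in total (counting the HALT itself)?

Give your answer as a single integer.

Step 1: PC=0 exec 'MOV A, 3'. After: A=3 B=0 C=0 D=0 ZF=0 PC=1
Step 2: PC=1 exec 'MOV B, 0'. After: A=3 B=0 C=0 D=0 ZF=0 PC=2
Step 3: PC=2 exec 'ADD B, 1'. After: A=3 B=1 C=0 D=0 ZF=0 PC=3
Step 4: PC=3 exec 'SUB A, 1'. After: A=2 B=1 C=0 D=0 ZF=0 PC=4
Step 5: PC=4 exec 'JNZ 2'. After: A=2 B=1 C=0 D=0 ZF=0 PC=2
Step 6: PC=2 exec 'ADD B, 1'. After: A=2 B=2 C=0 D=0 ZF=0 PC=3
Step 7: PC=3 exec 'SUB A, 1'. After: A=1 B=2 C=0 D=0 ZF=0 PC=4
Step 8: PC=4 exec 'JNZ 2'. After: A=1 B=2 C=0 D=0 ZF=0 PC=2
Step 9: PC=2 exec 'ADD B, 1'. After: A=1 B=3 C=0 D=0 ZF=0 PC=3
Step 10: PC=3 exec 'SUB A, 1'. After: A=0 B=3 C=0 D=0 ZF=1 PC=4
Step 11: PC=4 exec 'JNZ 2'. After: A=0 B=3 C=0 D=0 ZF=1 PC=5
Step 12: PC=5 exec 'MOV D, 1'. After: A=0 B=3 C=0 D=1 ZF=1 PC=6
Step 13: PC=6 exec 'HALT'. After: A=0 B=3 C=0 D=1 ZF=1 PC=6 HALTED
Total instructions executed: 13

Answer: 13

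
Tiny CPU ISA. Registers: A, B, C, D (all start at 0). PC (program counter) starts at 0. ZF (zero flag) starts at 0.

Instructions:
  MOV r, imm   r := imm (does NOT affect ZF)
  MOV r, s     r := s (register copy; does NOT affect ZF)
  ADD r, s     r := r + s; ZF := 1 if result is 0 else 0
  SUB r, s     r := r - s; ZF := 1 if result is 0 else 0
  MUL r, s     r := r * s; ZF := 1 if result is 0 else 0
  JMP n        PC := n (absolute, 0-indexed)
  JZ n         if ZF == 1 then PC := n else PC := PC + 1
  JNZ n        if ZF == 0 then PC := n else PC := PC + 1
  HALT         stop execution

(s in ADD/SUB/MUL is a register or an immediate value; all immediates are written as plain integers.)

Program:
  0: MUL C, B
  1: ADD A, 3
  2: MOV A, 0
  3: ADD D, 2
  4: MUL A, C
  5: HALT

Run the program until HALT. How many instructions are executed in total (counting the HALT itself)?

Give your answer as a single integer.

Step 1: PC=0 exec 'MUL C, B'. After: A=0 B=0 C=0 D=0 ZF=1 PC=1
Step 2: PC=1 exec 'ADD A, 3'. After: A=3 B=0 C=0 D=0 ZF=0 PC=2
Step 3: PC=2 exec 'MOV A, 0'. After: A=0 B=0 C=0 D=0 ZF=0 PC=3
Step 4: PC=3 exec 'ADD D, 2'. After: A=0 B=0 C=0 D=2 ZF=0 PC=4
Step 5: PC=4 exec 'MUL A, C'. After: A=0 B=0 C=0 D=2 ZF=1 PC=5
Step 6: PC=5 exec 'HALT'. After: A=0 B=0 C=0 D=2 ZF=1 PC=5 HALTED
Total instructions executed: 6

Answer: 6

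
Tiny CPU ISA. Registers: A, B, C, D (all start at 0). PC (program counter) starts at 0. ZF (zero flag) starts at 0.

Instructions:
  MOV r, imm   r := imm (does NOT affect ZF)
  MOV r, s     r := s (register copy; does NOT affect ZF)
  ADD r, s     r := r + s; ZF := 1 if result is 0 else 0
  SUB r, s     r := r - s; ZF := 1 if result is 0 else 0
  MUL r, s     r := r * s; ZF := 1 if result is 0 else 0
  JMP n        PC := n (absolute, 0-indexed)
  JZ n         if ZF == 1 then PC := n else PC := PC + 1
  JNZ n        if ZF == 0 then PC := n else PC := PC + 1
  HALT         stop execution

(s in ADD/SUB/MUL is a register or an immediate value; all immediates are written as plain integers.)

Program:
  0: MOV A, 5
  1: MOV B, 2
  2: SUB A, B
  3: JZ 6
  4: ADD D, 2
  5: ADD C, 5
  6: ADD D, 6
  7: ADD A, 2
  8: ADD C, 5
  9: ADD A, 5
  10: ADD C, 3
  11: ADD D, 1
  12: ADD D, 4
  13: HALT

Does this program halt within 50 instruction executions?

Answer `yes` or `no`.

Step 1: PC=0 exec 'MOV A, 5'. After: A=5 B=0 C=0 D=0 ZF=0 PC=1
Step 2: PC=1 exec 'MOV B, 2'. After: A=5 B=2 C=0 D=0 ZF=0 PC=2
Step 3: PC=2 exec 'SUB A, B'. After: A=3 B=2 C=0 D=0 ZF=0 PC=3
Step 4: PC=3 exec 'JZ 6'. After: A=3 B=2 C=0 D=0 ZF=0 PC=4
Step 5: PC=4 exec 'ADD D, 2'. After: A=3 B=2 C=0 D=2 ZF=0 PC=5
Step 6: PC=5 exec 'ADD C, 5'. After: A=3 B=2 C=5 D=2 ZF=0 PC=6
Step 7: PC=6 exec 'ADD D, 6'. After: A=3 B=2 C=5 D=8 ZF=0 PC=7
Step 8: PC=7 exec 'ADD A, 2'. After: A=5 B=2 C=5 D=8 ZF=0 PC=8
Step 9: PC=8 exec 'ADD C, 5'. After: A=5 B=2 C=10 D=8 ZF=0 PC=9
Step 10: PC=9 exec 'ADD A, 5'. After: A=10 B=2 C=10 D=8 ZF=0 PC=10
Step 11: PC=10 exec 'ADD C, 3'. After: A=10 B=2 C=13 D=8 ZF=0 PC=11
Step 12: PC=11 exec 'ADD D, 1'. After: A=10 B=2 C=13 D=9 ZF=0 PC=12
Step 13: PC=12 exec 'ADD D, 4'. After: A=10 B=2 C=13 D=13 ZF=0 PC=13
Step 14: PC=13 exec 'HALT'. After: A=10 B=2 C=13 D=13 ZF=0 PC=13 HALTED

Answer: yes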